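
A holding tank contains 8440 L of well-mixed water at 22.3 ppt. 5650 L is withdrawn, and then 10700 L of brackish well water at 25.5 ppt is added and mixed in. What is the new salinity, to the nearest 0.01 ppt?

24.84 ppt

Remaining after removal: 2,790 L at 22.3 ppt (salt = 62,217)
After addition: salt = 62,217 + 10,700×25.5 = 335,067; volume = 13,490 L
S = 335,067 / 13,490 = 24.8382 ppt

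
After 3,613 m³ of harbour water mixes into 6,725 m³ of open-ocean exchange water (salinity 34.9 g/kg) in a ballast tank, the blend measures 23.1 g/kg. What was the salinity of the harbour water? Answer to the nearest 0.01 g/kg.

1.14 g/kg

Salt balance: 6,725×34.9 + 3,613×S = 10,338×23.1
234,702.5 + 3,613·S = 238,807.8
S = (238,807.8 − 234,702.5) / 3,613 = 1.1363 g/kg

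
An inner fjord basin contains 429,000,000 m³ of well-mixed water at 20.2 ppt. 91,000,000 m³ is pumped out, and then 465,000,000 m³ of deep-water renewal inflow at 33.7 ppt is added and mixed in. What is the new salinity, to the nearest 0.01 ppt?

28.02 ppt

Remaining after removal: 338,000,000 m³ at 20.2 ppt (salt = 6,827,600,000)
After addition: salt = 6,827,600,000 + 465,000,000×33.7 = 22,498,100,000; volume = 803,000,000 m³
S = 22,498,100,000 / 803,000,000 = 28.0176 ppt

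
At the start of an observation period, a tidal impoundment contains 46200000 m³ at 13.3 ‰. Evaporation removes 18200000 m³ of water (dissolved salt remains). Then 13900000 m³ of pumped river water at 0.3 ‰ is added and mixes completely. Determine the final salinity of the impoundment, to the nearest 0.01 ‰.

After evaporation: salt = 46,200,000×13.3 = 614,460,000; volume = 46,200,000 − 18,200,000 = 28,000,000 m³
After mixing: salt = 614,460,000 + 13,900,000×0.3 = 618,630,000; volume = 28,000,000 + 13,900,000 = 41,900,000 m³
S = 618,630,000 / 41,900,000 = 14.7644 ‰

14.76 ‰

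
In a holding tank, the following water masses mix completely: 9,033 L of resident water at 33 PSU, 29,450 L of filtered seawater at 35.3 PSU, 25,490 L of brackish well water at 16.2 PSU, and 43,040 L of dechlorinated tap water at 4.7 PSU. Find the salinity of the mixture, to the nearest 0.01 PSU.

18.25 PSU

Weighted by volume,
salt = 9,033×33 + 29,450×35.3 + 25,490×16.2 + 43,040×4.7 = 298,089 + 1,039,585 + 412,938 + 202,288 = 1,952,900
volume = 9,033 + 29,450 + 25,490 + 43,040 = 107,013 L
S = 1,952,900 / 107,013 = 18.2492 PSU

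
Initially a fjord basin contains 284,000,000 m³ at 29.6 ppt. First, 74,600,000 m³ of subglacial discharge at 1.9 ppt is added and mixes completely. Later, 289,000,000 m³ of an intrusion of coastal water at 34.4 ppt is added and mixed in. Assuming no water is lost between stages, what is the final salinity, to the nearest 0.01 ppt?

28.55 ppt

Weighted by volume,
Initial salt = 284,000,000×29.6 = 8,406,400,000
After stage 1: salt = 8,406,400,000 + 74,600,000×1.9 = 8,548,140,000; volume = 358,600,000 m³; S = 23.838 ppt
After stage 2: salt = 8,548,140,000 + 289,000,000×34.4 = 18,489,740,000; volume = 647,600,000 m³
S = 18,489,740,000 / 647,600,000 = 28.5512 ppt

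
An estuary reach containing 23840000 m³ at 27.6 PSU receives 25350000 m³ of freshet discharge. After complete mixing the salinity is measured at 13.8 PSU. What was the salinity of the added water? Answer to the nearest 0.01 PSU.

Salt balance: 23,840,000×27.6 + 25,350,000×S = 49,190,000×13.8
657,984,000 + 25,350,000·S = 678,822,000
S = (678,822,000 − 657,984,000) / 25,350,000 = 0.822 PSU

0.82 PSU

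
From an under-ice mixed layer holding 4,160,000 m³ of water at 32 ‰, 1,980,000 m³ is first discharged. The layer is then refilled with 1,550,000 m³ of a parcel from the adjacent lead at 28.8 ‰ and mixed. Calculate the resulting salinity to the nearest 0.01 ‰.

Remaining after removal: 2,180,000 m³ at 32 ‰ (salt = 69,760,000)
After addition: salt = 69,760,000 + 1,550,000×28.8 = 114,400,000; volume = 3,730,000 m³
S = 114,400,000 / 3,730,000 = 30.6702 ‰

30.67 ‰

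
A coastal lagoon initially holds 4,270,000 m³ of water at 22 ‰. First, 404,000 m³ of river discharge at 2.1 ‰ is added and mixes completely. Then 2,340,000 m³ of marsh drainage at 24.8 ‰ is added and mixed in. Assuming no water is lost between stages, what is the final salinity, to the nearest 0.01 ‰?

21.79 ‰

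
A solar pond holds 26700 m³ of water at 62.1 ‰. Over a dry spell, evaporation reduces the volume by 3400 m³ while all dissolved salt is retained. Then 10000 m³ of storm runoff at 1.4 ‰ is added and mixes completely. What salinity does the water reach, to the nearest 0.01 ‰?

After evaporation: salt = 26,700×62.1 = 1,658,070; volume = 26,700 − 3,400 = 23,300 m³
After mixing: salt = 1,658,070 + 10,000×1.4 = 1,672,070; volume = 23,300 + 10,000 = 33,300 m³
S = 1,672,070 / 33,300 = 50.2123 ‰

50.21 ‰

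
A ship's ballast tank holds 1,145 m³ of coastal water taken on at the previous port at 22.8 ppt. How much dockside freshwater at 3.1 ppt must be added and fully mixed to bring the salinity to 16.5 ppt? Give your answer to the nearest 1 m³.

Salt balance: 1,145×22.8 + V×3.1 = (1,145+V)×16.5
26,106 + 3.1V = 18,892.5 + 16.5V
7,213.5 = 13.4V
V = 538.32 m³

538 m³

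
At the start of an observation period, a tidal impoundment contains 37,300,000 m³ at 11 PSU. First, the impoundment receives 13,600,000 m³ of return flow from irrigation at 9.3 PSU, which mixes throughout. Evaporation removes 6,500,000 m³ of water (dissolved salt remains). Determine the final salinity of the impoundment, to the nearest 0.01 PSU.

After mixing: salt = 37,300,000×11 + 13,600,000×9.3 = 536,780,000; volume = 50,900,000 m³
After evaporation: salt unchanged = 536,780,000; volume = 50,900,000 − 6,500,000 = 44,400,000 m³
S = 536,780,000 / 44,400,000 = 12.0896 PSU

12.09 PSU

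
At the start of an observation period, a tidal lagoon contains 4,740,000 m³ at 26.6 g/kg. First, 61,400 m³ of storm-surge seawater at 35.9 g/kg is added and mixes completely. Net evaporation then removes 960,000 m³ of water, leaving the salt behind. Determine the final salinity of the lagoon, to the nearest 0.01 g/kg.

After mixing: salt = 4,740,000×26.6 + 61,400×35.9 = 128,288,260; volume = 4,801,400 m³
After evaporation: salt unchanged = 128,288,260; volume = 4,801,400 − 960,000 = 3,841,400 m³
S = 128,288,260 / 3,841,400 = 33.3962 g/kg

33.40 g/kg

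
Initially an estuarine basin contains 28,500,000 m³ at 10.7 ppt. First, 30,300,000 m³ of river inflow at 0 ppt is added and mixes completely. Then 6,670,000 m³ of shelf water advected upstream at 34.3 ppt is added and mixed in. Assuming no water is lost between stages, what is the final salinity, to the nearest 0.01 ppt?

8.15 ppt

Total salt / total volume:
Initial salt = 28,500,000×10.7 = 304,950,000
After stage 1: salt = 304,950,000 + 30,300,000×0 = 304,950,000; volume = 58,800,000 m³; S = 5.186 ppt
After stage 2: salt = 304,950,000 + 6,670,000×34.3 = 533,731,000; volume = 65,470,000 m³
S = 533,731,000 / 65,470,000 = 8.1523 ppt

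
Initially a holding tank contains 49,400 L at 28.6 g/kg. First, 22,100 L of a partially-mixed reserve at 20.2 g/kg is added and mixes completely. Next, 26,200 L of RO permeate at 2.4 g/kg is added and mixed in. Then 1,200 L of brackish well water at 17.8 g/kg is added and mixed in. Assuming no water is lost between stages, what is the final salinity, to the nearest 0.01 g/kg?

19.65 g/kg

Total salt / total volume:
Initial salt = 49,400×28.6 = 1,412,840
After stage 1: salt = 1,412,840 + 22,100×20.2 = 1,859,260; volume = 71,500 L; S = 26.004 g/kg
After stage 2: salt = 1,859,260 + 26,200×2.4 = 1,922,140; volume = 97,700 L; S = 19.674 g/kg
After stage 3: salt = 1,922,140 + 1,200×17.8 = 1,943,500; volume = 98,900 L
S = 1,943,500 / 98,900 = 19.6512 g/kg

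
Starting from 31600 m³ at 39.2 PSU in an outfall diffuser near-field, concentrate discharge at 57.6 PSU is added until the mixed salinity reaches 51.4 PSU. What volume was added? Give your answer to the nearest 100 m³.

62200 m³

Salt balance: 31,600×39.2 + V×57.6 = (31,600+V)×51.4
1,238,720 + 57.6V = 1,624,240 + 51.4V
385,520 = 6.2V
V = 62,180.65 m³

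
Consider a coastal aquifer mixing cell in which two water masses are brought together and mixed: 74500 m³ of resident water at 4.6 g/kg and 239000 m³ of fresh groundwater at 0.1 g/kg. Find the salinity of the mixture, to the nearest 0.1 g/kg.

Salt balance:
salt = 74,500×4.6 + 239,000×0.1 = 342,700 + 23,900 = 366,600
volume = 74,500 + 239,000 = 313,500 m³
S = 366,600 / 313,500 = 1.169 g/kg

1.2 g/kg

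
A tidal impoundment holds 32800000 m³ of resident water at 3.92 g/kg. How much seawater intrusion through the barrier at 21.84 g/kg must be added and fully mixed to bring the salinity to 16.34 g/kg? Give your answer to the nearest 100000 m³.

Salt balance: 32,800,000×3.92 + V×21.84 = (32,800,000+V)×16.34
128,576,000 + 21.84V = 535,952,000 + 16.34V
407,376,000 = 5.5V
V = 74,068,363.64 m³

74100000 m³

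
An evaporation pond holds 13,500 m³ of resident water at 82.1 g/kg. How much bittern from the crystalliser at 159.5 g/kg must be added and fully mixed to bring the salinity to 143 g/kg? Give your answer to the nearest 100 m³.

Salt balance: 13,500×82.1 + V×159.5 = (13,500+V)×143
1,108,350 + 159.5V = 1,930,500 + 143V
822,150 = 16.5V
V = 49,827.27 m³

49800 m³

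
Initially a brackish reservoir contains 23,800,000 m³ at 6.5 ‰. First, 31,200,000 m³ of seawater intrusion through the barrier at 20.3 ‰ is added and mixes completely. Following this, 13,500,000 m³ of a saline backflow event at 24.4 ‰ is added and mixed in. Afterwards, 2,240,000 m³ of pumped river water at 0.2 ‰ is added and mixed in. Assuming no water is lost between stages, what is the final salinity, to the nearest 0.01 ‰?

15.80 ‰

Salt balance:
Initial salt = 23,800,000×6.5 = 154,700,000
After stage 1: salt = 154,700,000 + 31,200,000×20.3 = 788,060,000; volume = 55,000,000 m³; S = 14.328 ‰
After stage 2: salt = 788,060,000 + 13,500,000×24.4 = 1,117,460,000; volume = 68,500,000 m³; S = 16.313 ‰
After stage 3: salt = 1,117,460,000 + 2,240,000×0.2 = 1,117,908,000; volume = 70,740,000 m³
S = 1,117,908,000 / 70,740,000 = 15.8031 ‰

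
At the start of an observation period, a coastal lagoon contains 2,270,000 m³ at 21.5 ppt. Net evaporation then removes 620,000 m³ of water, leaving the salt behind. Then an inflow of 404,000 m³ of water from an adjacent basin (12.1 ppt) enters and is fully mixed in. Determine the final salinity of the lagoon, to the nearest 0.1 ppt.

26.1 ppt

After evaporation: salt = 2,270,000×21.5 = 48,805,000; volume = 2,270,000 − 620,000 = 1,650,000 m³
After mixing: salt = 48,805,000 + 404,000×12.1 = 53,693,400; volume = 1,650,000 + 404,000 = 2,054,000 m³
S = 53,693,400 / 2,054,000 = 26.1409 ppt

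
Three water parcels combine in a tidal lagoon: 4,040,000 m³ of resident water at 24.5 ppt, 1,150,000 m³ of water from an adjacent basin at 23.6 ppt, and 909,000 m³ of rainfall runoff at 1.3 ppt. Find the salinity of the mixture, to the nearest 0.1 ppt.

Weighted by volume,
salt = 4,040,000×24.5 + 1,150,000×23.6 + 909,000×1.3 = 98,980,000 + 27,140,000 + 1,181,700 = 127,301,700
volume = 4,040,000 + 1,150,000 + 909,000 = 6,099,000 m³
S = 127,301,700 / 6,099,000 = 20.873 ppt

20.9 ppt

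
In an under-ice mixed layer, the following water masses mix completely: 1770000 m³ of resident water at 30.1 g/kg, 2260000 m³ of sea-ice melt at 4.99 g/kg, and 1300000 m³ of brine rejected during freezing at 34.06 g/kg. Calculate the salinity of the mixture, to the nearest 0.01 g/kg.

Salt balance:
salt = 1,770,000×30.1 + 2,260,000×4.99 + 1,300,000×34.06 = 53,277,000 + 11,277,400 + 44,278,000 = 108,832,400
volume = 1,770,000 + 2,260,000 + 1,300,000 = 5,330,000 m³
S = 108,832,400 / 5,330,000 = 20.4188 g/kg

20.42 g/kg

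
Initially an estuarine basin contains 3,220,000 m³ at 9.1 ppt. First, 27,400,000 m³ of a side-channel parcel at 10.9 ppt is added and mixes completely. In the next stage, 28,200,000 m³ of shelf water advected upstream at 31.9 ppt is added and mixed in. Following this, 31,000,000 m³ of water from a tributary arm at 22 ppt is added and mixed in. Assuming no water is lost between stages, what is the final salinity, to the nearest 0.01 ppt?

Salt balance:
Initial salt = 3,220,000×9.1 = 29,302,000
After stage 1: salt = 29,302,000 + 27,400,000×10.9 = 327,962,000; volume = 30,620,000 m³; S = 10.711 ppt
After stage 2: salt = 327,962,000 + 28,200,000×31.9 = 1,227,542,000; volume = 58,820,000 m³; S = 20.869 ppt
After stage 3: salt = 1,227,542,000 + 31,000,000×22 = 1,909,542,000; volume = 89,820,000 m³
S = 1,909,542,000 / 89,820,000 = 21.2597 ppt

21.26 ppt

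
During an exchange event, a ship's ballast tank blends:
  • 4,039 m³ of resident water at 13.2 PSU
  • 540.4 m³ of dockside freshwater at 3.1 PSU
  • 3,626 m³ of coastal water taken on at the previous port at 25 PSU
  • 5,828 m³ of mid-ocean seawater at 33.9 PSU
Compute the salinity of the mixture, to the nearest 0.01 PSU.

By conservation of dissolved salt,
salt = 4,039×13.2 + 540.4×3.1 + 3,626×25 + 5,828×33.9 = 53,314.8 + 1,675.24 + 90,650 + 197,569.2 = 343,209.24
volume = 4,039 + 540.4 + 3,626 + 5,828 = 14,033.4 m³
S = 343,209.24 / 14,033.4 = 24.4566 PSU

24.46 PSU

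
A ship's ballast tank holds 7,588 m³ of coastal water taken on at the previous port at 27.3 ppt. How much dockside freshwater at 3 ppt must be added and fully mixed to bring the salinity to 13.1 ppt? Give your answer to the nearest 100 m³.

10700 m³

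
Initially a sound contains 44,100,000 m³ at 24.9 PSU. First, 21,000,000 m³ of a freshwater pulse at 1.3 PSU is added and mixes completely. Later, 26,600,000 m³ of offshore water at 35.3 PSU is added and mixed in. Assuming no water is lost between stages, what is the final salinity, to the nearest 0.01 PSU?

Total salt / total volume:
Initial salt = 44,100,000×24.9 = 1,098,090,000
After stage 1: salt = 1,098,090,000 + 21,000,000×1.3 = 1,125,390,000; volume = 65,100,000 m³; S = 17.287 PSU
After stage 2: salt = 1,125,390,000 + 26,600,000×35.3 = 2,064,370,000; volume = 91,700,000 m³
S = 2,064,370,000 / 91,700,000 = 22.5122 PSU

22.51 PSU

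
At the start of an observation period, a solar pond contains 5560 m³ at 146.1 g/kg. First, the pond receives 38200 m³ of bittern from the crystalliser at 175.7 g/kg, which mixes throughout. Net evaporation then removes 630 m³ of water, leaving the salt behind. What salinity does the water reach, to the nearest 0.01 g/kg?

174.45 g/kg

After mixing: salt = 5,560×146.1 + 38,200×175.7 = 7,524,056; volume = 43,760 m³
After evaporation: salt unchanged = 7,524,056; volume = 43,760 − 630 = 43,130 m³
S = 7,524,056 / 43,130 = 174.4506 g/kg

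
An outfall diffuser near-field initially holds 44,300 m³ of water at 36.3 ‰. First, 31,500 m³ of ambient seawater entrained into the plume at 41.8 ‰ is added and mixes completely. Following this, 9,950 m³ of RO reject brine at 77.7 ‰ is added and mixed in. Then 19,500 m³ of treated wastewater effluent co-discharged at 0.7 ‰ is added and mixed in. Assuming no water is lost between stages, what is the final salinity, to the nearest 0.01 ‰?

35.26 ‰

Weighted by volume,
Initial salt = 44,300×36.3 = 1,608,090
After stage 1: salt = 1,608,090 + 31,500×41.8 = 2,924,790; volume = 75,800 m³; S = 38.586 ‰
After stage 2: salt = 2,924,790 + 9,950×77.7 = 3,697,905; volume = 85,750 m³; S = 43.124 ‰
After stage 3: salt = 3,697,905 + 19,500×0.7 = 3,711,555; volume = 105,250 m³
S = 3,711,555 / 105,250 = 35.2642 ‰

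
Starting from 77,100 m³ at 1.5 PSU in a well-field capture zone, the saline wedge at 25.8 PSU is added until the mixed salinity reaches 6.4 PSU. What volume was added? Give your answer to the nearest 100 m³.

19500 m³

Salt balance: 77,100×1.5 + V×25.8 = (77,100+V)×6.4
115,650 + 25.8V = 493,440 + 6.4V
377,790 = 19.4V
V = 19,473.71 m³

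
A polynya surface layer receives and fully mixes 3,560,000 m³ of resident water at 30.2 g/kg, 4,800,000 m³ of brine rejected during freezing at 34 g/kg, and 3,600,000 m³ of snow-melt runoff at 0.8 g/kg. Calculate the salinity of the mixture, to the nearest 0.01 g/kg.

22.88 g/kg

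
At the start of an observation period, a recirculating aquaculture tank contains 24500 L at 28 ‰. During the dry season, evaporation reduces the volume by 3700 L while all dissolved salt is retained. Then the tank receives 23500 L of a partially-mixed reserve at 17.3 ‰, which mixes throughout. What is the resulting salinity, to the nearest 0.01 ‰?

After evaporation: salt = 24,500×28 = 686,000; volume = 24,500 − 3,700 = 20,800 L
After mixing: salt = 686,000 + 23,500×17.3 = 1,092,550; volume = 20,800 + 23,500 = 44,300 L
S = 1,092,550 / 44,300 = 24.6625 ‰

24.66 ‰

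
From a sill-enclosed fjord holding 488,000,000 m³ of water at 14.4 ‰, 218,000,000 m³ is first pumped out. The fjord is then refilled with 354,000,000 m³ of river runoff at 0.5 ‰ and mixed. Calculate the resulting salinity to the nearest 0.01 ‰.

Remaining after removal: 270,000,000 m³ at 14.4 ‰ (salt = 3,888,000,000)
After addition: salt = 3,888,000,000 + 354,000,000×0.5 = 4,065,000,000; volume = 624,000,000 m³
S = 4,065,000,000 / 624,000,000 = 6.5144 ‰

6.51 ‰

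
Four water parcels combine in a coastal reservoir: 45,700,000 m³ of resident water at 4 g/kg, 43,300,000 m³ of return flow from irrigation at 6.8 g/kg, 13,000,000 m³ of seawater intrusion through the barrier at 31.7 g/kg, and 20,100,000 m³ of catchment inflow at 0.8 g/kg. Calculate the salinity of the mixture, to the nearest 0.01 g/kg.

Salt balance:
salt = 45,700,000×4 + 43,300,000×6.8 + 13,000,000×31.7 + 20,100,000×0.8 = 182,800,000 + 294,440,000 + 412,100,000 + 16,080,000 = 905,420,000
volume = 45,700,000 + 43,300,000 + 13,000,000 + 20,100,000 = 122,100,000 m³
S = 905,420,000 / 122,100,000 = 7.4154 g/kg

7.42 g/kg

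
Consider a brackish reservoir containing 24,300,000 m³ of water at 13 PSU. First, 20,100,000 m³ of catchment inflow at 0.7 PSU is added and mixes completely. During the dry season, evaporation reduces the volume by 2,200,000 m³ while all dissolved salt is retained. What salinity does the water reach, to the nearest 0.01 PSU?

After mixing: salt = 24,300,000×13 + 20,100,000×0.7 = 329,970,000; volume = 44,400,000 m³
After evaporation: salt unchanged = 329,970,000; volume = 44,400,000 − 2,200,000 = 42,200,000 m³
S = 329,970,000 / 42,200,000 = 7.8192 PSU

7.82 PSU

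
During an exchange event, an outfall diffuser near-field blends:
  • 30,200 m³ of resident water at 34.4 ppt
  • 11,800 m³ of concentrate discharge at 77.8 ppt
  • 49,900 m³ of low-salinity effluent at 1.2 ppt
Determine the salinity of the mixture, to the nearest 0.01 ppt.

21.95 ppt

Weighted by volume,
salt = 30,200×34.4 + 11,800×77.8 + 49,900×1.2 = 1,038,880 + 918,040 + 59,880 = 2,016,800
volume = 30,200 + 11,800 + 49,900 = 91,900 m³
S = 2,016,800 / 91,900 = 21.9456 ppt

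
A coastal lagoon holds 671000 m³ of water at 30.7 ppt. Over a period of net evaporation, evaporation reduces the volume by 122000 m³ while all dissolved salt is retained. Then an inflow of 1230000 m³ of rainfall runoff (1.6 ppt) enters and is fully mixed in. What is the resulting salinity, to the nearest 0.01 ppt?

12.69 ppt

After evaporation: salt = 671,000×30.7 = 20,599,700; volume = 671,000 − 122,000 = 549,000 m³
After mixing: salt = 20,599,700 + 1,230,000×1.6 = 22,567,700; volume = 549,000 + 1,230,000 = 1,779,000 m³
S = 22,567,700 / 1,779,000 = 12.6856 ppt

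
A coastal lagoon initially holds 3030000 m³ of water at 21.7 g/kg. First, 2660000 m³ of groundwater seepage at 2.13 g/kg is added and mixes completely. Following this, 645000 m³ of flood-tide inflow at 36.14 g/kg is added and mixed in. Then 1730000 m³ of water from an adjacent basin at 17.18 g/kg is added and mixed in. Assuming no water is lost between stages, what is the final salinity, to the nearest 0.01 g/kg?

Salt balance:
Initial salt = 3,030,000×21.7 = 65,751,000
After stage 1: salt = 65,751,000 + 2,660,000×2.13 = 71,416,800; volume = 5,690,000 m³; S = 12.551 g/kg
After stage 2: salt = 71,416,800 + 645,000×36.14 = 94,727,100; volume = 6,335,000 m³; S = 14.953 g/kg
After stage 3: salt = 94,727,100 + 1,730,000×17.18 = 124,448,500; volume = 8,065,000 m³
S = 124,448,500 / 8,065,000 = 15.4307 g/kg

15.43 g/kg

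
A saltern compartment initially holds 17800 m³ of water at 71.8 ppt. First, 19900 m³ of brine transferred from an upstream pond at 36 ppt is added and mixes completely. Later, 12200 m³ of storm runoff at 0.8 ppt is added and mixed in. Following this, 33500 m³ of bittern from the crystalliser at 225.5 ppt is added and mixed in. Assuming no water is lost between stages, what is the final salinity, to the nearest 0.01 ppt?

114.61 ppt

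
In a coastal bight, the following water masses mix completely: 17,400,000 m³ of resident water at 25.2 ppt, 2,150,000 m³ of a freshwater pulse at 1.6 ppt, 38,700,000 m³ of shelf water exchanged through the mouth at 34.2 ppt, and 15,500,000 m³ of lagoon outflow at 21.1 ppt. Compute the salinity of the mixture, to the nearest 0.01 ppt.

28.37 ppt

Salt balance:
salt = 17,400,000×25.2 + 2,150,000×1.6 + 38,700,000×34.2 + 15,500,000×21.1 = 438,480,000 + 3,440,000 + 1,323,540,000 + 327,050,000 = 2,092,510,000
volume = 17,400,000 + 2,150,000 + 38,700,000 + 15,500,000 = 73,750,000 m³
S = 2,092,510,000 / 73,750,000 = 28.373 ppt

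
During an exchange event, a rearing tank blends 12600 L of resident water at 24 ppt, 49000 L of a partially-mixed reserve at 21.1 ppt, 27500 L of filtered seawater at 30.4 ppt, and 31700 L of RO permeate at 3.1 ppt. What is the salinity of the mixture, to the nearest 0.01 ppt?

By conservation of dissolved salt,
salt = 12,600×24 + 49,000×21.1 + 27,500×30.4 + 31,700×3.1 = 302,400 + 1,033,900 + 836,000 + 98,270 = 2,270,570
volume = 12,600 + 49,000 + 27,500 + 31,700 = 120,800 L
S = 2,270,570 / 120,800 = 18.7961 ppt

18.80 ppt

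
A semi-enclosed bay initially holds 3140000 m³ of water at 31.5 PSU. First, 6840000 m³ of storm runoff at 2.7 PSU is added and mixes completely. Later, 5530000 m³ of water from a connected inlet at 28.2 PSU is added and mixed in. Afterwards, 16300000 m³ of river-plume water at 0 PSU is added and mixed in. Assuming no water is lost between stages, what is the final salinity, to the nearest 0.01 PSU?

8.59 PSU

Salt balance:
Initial salt = 3,140,000×31.5 = 98,910,000
After stage 1: salt = 98,910,000 + 6,840,000×2.7 = 117,378,000; volume = 9,980,000 m³; S = 11.761 PSU
After stage 2: salt = 117,378,000 + 5,530,000×28.2 = 273,324,000; volume = 15,510,000 m³; S = 17.622 PSU
After stage 3: salt = 273,324,000 + 16,300,000×0 = 273,324,000; volume = 31,810,000 m³
S = 273,324,000 / 31,810,000 = 8.5924 PSU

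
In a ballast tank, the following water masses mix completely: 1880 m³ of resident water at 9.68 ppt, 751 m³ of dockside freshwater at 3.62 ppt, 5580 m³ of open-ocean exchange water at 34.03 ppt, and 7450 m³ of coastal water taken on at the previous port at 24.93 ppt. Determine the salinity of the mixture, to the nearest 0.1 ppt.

25.3 ppt

Mass of salt is conserved:
salt = 1,880×9.68 + 751×3.62 + 5,580×34.03 + 7,450×24.93 = 18,198.4 + 2,718.62 + 189,887.4 + 185,728.5 = 396,532.92
volume = 1,880 + 751 + 5,580 + 7,450 = 15,661 m³
S = 396,532.92 / 15,661 = 25.32 ppt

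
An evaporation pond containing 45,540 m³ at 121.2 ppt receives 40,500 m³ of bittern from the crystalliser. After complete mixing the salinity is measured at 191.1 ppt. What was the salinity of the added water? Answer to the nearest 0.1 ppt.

Salt balance: 45,540×121.2 + 40,500×S = 86,040×191.1
5,519,448 + 40,500·S = 16,442,244
S = (16,442,244 − 5,519,448) / 40,500 = 269.6987 ppt

269.7 ppt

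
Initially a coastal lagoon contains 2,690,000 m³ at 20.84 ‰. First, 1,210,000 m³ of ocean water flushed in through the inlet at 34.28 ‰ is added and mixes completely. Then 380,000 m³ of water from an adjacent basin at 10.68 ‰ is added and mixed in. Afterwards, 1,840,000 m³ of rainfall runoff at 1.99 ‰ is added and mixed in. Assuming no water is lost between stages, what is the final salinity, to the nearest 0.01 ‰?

17.20 ‰

Conserving salt mass:
Initial salt = 2,690,000×20.84 = 56,059,600
After stage 1: salt = 56,059,600 + 1,210,000×34.28 = 97,538,400; volume = 3,900,000 m³; S = 25.01 ‰
After stage 2: salt = 97,538,400 + 380,000×10.68 = 101,596,800; volume = 4,280,000 m³; S = 23.738 ‰
After stage 3: salt = 101,596,800 + 1,840,000×1.99 = 105,258,400; volume = 6,120,000 m³
S = 105,258,400 / 6,120,000 = 17.1991 ‰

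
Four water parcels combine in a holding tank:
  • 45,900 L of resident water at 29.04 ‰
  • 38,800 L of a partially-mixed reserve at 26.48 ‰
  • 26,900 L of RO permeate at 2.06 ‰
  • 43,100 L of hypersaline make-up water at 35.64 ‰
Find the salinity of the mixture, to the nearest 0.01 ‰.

25.55 ‰

Weighted by volume,
salt = 45,900×29.04 + 38,800×26.48 + 26,900×2.06 + 43,100×35.64 = 1,332,936 + 1,027,424 + 55,414 + 1,536,084 = 3,951,858
volume = 45,900 + 38,800 + 26,900 + 43,100 = 154,700 L
S = 3,951,858 / 154,700 = 25.5453 ‰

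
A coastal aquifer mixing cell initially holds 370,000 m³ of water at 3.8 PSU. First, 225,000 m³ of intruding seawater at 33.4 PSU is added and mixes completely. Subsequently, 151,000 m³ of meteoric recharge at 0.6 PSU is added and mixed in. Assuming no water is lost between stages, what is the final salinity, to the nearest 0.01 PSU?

12.08 PSU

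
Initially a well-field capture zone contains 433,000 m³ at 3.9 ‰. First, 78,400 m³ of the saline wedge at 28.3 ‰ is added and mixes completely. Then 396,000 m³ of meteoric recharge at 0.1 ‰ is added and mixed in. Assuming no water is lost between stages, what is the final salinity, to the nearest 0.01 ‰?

Mass of salt is conserved:
Initial salt = 433,000×3.9 = 1,688,700
After stage 1: salt = 1,688,700 + 78,400×28.3 = 3,907,420; volume = 511,400 m³; S = 7.641 ‰
After stage 2: salt = 3,907,420 + 396,000×0.1 = 3,947,020; volume = 907,400 m³
S = 3,947,020 / 907,400 = 4.3498 ‰

4.35 ‰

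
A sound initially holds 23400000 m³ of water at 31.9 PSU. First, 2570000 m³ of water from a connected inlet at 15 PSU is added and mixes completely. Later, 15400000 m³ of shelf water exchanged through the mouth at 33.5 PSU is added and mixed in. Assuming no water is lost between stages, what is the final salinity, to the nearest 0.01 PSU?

By conservation of dissolved salt,
Initial salt = 23,400,000×31.9 = 746,460,000
After stage 1: salt = 746,460,000 + 2,570,000×15 = 785,010,000; volume = 25,970,000 m³; S = 30.228 PSU
After stage 2: salt = 785,010,000 + 15,400,000×33.5 = 1,300,910,000; volume = 41,370,000 m³
S = 1,300,910,000 / 41,370,000 = 31.4457 PSU

31.45 PSU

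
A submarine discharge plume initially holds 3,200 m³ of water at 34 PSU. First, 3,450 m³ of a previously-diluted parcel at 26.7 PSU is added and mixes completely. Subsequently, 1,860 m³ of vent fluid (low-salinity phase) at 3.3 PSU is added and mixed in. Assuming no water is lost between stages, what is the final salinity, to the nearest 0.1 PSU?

Mass of salt is conserved:
Initial salt = 3,200×34 = 108,800
After stage 1: salt = 108,800 + 3,450×26.7 = 200,915; volume = 6,650 m³; S = 30.213 PSU
After stage 2: salt = 200,915 + 1,860×3.3 = 207,053; volume = 8,510 m³
S = 207,053 / 8,510 = 24.3306 PSU

24.3 PSU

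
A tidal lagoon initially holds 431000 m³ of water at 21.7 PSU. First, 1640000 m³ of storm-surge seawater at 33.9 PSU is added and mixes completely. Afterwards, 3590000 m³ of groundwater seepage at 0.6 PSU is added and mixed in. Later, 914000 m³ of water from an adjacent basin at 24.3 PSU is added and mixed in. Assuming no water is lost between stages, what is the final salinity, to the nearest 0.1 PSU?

13.6 PSU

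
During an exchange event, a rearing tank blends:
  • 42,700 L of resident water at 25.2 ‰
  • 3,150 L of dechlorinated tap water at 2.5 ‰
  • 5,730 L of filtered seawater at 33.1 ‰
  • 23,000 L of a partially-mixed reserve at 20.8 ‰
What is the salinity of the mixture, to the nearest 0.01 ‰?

23.49 ‰

By conservation of dissolved salt,
salt = 42,700×25.2 + 3,150×2.5 + 5,730×33.1 + 23,000×20.8 = 1,076,040 + 7,875 + 189,663 + 478,400 = 1,751,978
volume = 42,700 + 3,150 + 5,730 + 23,000 = 74,580 L
S = 1,751,978 / 74,580 = 23.4913 ‰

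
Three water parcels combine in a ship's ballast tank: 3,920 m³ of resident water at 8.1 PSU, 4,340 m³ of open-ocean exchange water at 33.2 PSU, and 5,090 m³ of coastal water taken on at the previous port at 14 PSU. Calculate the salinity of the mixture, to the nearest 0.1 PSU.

18.5 PSU

Conserving salt mass:
salt = 3,920×8.1 + 4,340×33.2 + 5,090×14 = 31,752 + 144,088 + 71,260 = 247,100
volume = 3,920 + 4,340 + 5,090 = 13,350 m³
S = 247,100 / 13,350 = 18.509 PSU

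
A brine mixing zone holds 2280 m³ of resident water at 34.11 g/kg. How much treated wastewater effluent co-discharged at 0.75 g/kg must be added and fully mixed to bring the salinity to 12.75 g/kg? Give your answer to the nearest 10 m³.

4060 m³

Salt balance: 2,280×34.11 + V×0.75 = (2,280+V)×12.75
77,770.8 + 0.75V = 29,070 + 12.75V
48,700.8 = 12V
V = 4,058.4 m³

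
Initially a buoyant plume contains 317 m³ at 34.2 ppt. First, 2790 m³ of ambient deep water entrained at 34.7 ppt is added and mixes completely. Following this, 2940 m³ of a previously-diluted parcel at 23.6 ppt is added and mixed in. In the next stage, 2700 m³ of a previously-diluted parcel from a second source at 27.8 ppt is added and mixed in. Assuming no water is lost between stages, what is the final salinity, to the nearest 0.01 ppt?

28.82 ppt

Total salt / total volume:
Initial salt = 317×34.2 = 10,841.4
After stage 1: salt = 10,841.4 + 2,790×34.7 = 107,654.4; volume = 3,107 m³; S = 34.649 ppt
After stage 2: salt = 107,654.4 + 2,940×23.6 = 177,038.4; volume = 6,047 m³; S = 29.277 ppt
After stage 3: salt = 177,038.4 + 2,700×27.8 = 252,098.4; volume = 8,747 m³
S = 252,098.4 / 8,747 = 28.8211 ppt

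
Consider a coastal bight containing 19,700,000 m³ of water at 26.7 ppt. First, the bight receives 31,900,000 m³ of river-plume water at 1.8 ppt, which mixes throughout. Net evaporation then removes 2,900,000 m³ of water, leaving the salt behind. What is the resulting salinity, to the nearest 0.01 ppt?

11.98 ppt

After mixing: salt = 19,700,000×26.7 + 31,900,000×1.8 = 583,410,000; volume = 51,600,000 m³
After evaporation: salt unchanged = 583,410,000; volume = 51,600,000 − 2,900,000 = 48,700,000 m³
S = 583,410,000 / 48,700,000 = 11.9797 ppt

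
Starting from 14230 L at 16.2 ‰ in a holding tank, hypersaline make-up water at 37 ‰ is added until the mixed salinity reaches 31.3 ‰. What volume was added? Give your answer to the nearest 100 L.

37700 L

Salt balance: 14,230×16.2 + V×37 = (14,230+V)×31.3
230,526 + 37V = 445,399 + 31.3V
214,873 = 5.7V
V = 37,697.02 L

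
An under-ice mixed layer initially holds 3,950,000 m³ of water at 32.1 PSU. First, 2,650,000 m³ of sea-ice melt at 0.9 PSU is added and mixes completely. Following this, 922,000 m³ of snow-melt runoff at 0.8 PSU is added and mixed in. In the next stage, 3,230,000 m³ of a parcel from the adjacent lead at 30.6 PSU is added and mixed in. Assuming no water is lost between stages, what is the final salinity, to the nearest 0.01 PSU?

Mass of salt is conserved:
Initial salt = 3,950,000×32.1 = 126,795,000
After stage 1: salt = 126,795,000 + 2,650,000×0.9 = 129,180,000; volume = 6,600,000 m³; S = 19.573 PSU
After stage 2: salt = 129,180,000 + 922,000×0.8 = 129,917,600; volume = 7,522,000 m³; S = 17.272 PSU
After stage 3: salt = 129,917,600 + 3,230,000×30.6 = 228,755,600; volume = 10,752,000 m³
S = 228,755,600 / 10,752,000 = 21.2756 PSU

21.28 PSU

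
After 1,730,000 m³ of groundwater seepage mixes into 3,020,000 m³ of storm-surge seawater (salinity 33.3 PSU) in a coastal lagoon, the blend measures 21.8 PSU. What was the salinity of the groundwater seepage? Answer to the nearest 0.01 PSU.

Salt balance: 3,020,000×33.3 + 1,730,000×S = 4,750,000×21.8
100,566,000 + 1,730,000·S = 103,550,000
S = (103,550,000 − 100,566,000) / 1,730,000 = 1.7249 PSU

1.72 PSU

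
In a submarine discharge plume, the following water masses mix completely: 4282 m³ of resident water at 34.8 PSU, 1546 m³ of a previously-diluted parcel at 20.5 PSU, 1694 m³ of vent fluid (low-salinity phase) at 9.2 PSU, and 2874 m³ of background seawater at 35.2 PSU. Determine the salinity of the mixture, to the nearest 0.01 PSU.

By conservation of dissolved salt,
salt = 4,282×34.8 + 1,546×20.5 + 1,694×9.2 + 2,874×35.2 = 149,013.6 + 31,693 + 15,584.8 + 101,164.8 = 297,456.2
volume = 4,282 + 1,546 + 1,694 + 2,874 = 10,396 m³
S = 297,456.2 / 10,396 = 28.6126 PSU

28.61 PSU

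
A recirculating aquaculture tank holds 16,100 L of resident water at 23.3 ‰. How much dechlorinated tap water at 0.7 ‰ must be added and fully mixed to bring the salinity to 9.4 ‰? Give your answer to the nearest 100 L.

25700 L

Salt balance: 16,100×23.3 + V×0.7 = (16,100+V)×9.4
375,130 + 0.7V = 151,340 + 9.4V
223,790 = 8.7V
V = 25,722.99 L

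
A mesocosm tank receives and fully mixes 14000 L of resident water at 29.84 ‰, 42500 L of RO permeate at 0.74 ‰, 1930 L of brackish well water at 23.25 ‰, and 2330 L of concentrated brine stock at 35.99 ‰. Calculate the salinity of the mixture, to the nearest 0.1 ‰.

9.5 ‰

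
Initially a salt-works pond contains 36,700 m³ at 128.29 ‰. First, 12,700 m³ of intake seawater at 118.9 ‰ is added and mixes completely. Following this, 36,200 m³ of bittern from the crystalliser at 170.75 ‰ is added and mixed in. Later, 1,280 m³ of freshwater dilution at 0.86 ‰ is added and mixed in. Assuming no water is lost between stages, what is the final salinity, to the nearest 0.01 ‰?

Total salt / total volume:
Initial salt = 36,700×128.29 = 4,708,243
After stage 1: salt = 4,708,243 + 12,700×118.9 = 6,218,273; volume = 49,400 m³; S = 125.876 ‰
After stage 2: salt = 6,218,273 + 36,200×170.75 = 12,399,423; volume = 85,600 m³; S = 144.853 ‰
After stage 3: salt = 12,399,423 + 1,280×0.86 = 12,400,523.8; volume = 86,880 m³
S = 12,400,523.8 / 86,880 = 142.7316 ‰

142.73 ‰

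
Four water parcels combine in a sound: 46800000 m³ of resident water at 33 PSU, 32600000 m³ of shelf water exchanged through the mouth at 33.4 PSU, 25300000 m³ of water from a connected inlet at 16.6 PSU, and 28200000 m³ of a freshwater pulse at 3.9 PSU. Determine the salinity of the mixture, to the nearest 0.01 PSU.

Conserving salt mass:
salt = 46,800,000×33 + 32,600,000×33.4 + 25,300,000×16.6 + 28,200,000×3.9 = 1,544,400,000 + 1,088,840,000 + 419,980,000 + 109,980,000 = 3,163,200,000
volume = 46,800,000 + 32,600,000 + 25,300,000 + 28,200,000 = 132,900,000 m³
S = 3,163,200,000 / 132,900,000 = 23.8014 PSU

23.80 PSU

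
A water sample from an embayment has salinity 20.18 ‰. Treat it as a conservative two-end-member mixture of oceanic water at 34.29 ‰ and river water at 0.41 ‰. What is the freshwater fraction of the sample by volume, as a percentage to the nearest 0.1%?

41.6%

Let f be the freshwater fraction. Salt balance per unit volume:
f×0.41 + (1−f)×34.29 = 20.18
f = (34.29 − 20.18) / (34.29 − 0.41) = 14.11/33.88 = 0.4165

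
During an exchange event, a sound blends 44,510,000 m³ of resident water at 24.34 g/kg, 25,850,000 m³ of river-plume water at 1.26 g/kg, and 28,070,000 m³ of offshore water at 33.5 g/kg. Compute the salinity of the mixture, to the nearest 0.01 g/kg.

20.89 g/kg

Conserving salt mass:
salt = 44,510,000×24.34 + 25,850,000×1.26 + 28,070,000×33.5 = 1,083,373,400 + 32,571,000 + 940,345,000 = 2,056,289,400
volume = 44,510,000 + 25,850,000 + 28,070,000 = 98,430,000 m³
S = 2,056,289,400 / 98,430,000 = 20.8909 g/kg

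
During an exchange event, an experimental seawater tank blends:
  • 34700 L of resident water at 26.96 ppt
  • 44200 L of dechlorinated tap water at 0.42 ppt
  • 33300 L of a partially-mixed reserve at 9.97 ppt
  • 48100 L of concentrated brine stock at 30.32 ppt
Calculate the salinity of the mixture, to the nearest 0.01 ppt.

By conservation of dissolved salt,
salt = 34,700×26.96 + 44,200×0.42 + 33,300×9.97 + 48,100×30.32 = 935,512 + 18,564 + 332,001 + 1,458,392 = 2,744,469
volume = 34,700 + 44,200 + 33,300 + 48,100 = 160,300 L
S = 2,744,469 / 160,300 = 17.1208 ppt

17.12 ppt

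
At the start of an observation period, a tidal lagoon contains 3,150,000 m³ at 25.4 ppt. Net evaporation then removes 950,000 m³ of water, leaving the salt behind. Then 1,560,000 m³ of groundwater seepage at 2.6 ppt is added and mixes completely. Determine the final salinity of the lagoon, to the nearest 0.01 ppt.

22.36 ppt

After evaporation: salt = 3,150,000×25.4 = 80,010,000; volume = 3,150,000 − 950,000 = 2,200,000 m³
After mixing: salt = 80,010,000 + 1,560,000×2.6 = 84,066,000; volume = 2,200,000 + 1,560,000 = 3,760,000 m³
S = 84,066,000 / 3,760,000 = 22.358 ppt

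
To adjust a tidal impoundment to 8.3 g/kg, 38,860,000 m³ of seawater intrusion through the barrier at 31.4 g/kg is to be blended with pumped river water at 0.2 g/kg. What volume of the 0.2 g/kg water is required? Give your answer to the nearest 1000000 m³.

111000000 m³

Salt balance: 38,860,000×31.4 + V×0.2 = (38,860,000+V)×8.3
1,220,204,000 + 0.2V = 322,538,000 + 8.3V
897,666,000 = 8.1V
V = 110,822,962.96 m³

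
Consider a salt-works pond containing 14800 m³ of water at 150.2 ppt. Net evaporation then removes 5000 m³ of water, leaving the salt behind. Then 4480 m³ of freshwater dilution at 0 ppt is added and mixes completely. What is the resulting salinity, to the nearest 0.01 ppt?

155.67 ppt

After evaporation: salt = 14,800×150.2 = 2,222,960; volume = 14,800 − 5,000 = 9,800 m³
After mixing: salt = 2,222,960 + 4,480×0 = 2,222,960; volume = 9,800 + 4,480 = 14,280 m³
S = 2,222,960 / 14,280 = 155.6695 ppt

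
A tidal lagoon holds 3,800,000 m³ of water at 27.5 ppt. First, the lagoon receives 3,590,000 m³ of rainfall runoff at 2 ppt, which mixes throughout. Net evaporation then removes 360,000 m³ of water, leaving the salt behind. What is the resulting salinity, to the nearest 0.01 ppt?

15.89 ppt

After mixing: salt = 3,800,000×27.5 + 3,590,000×2 = 111,680,000; volume = 7,390,000 m³
After evaporation: salt unchanged = 111,680,000; volume = 7,390,000 − 360,000 = 7,030,000 m³
S = 111,680,000 / 7,030,000 = 15.8862 ppt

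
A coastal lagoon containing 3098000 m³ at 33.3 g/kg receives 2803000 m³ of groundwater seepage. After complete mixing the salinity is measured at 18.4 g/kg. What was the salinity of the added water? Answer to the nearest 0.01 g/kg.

Salt balance: 3,098,000×33.3 + 2,803,000×S = 5,901,000×18.4
103,163,400 + 2,803,000·S = 108,578,400
S = (108,578,400 − 103,163,400) / 2,803,000 = 1.9319 g/kg

1.93 g/kg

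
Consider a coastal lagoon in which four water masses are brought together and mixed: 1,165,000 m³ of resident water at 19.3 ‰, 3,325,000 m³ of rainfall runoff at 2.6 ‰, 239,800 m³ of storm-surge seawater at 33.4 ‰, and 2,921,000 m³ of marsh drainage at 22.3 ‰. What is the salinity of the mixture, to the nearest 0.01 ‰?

Salt balance:
salt = 1,165,000×19.3 + 3,325,000×2.6 + 239,800×33.4 + 2,921,000×22.3 = 22,484,500 + 8,645,000 + 8,009,320 + 65,138,300 = 104,277,120
volume = 1,165,000 + 3,325,000 + 239,800 + 2,921,000 = 7,650,800 m³
S = 104,277,120 / 7,650,800 = 13.6296 ‰

13.63 ‰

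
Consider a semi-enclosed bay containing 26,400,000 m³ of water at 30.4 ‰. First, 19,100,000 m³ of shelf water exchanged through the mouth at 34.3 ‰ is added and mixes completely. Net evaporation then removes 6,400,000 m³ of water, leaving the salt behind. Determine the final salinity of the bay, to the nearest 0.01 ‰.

37.28 ‰

After mixing: salt = 26,400,000×30.4 + 19,100,000×34.3 = 1,457,690,000; volume = 45,500,000 m³
After evaporation: salt unchanged = 1,457,690,000; volume = 45,500,000 − 6,400,000 = 39,100,000 m³
S = 1,457,690,000 / 39,100,000 = 37.2811 ‰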